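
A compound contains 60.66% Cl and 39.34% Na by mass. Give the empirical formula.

Assume 100 g: 60.66 g Cl, 39.34 g Na.
Moles — Cl: 60.66 / 35.45 = 1.711 mol; Na: 39.34 / 22.99 = 1.711 mol
Divide by the smallest (1.711 mol Cl): Cl 1.000, Na 1.000
→ ClNa

ClNa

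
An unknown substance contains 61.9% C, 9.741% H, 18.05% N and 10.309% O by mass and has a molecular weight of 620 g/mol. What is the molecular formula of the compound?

C32H60N8O4

Assume 100 g: 61.9 g C, 9.741 g H, 18.05 g N, 10.309 g O.
n(C) = 61.9/12.01 = 5.154, n(H) = 9.741/1.008 = 9.664, n(N) = 18.05/14.01 = 1.288, n(O) = 10.309/16.00 = 0.6443
Divide by the smallest (0.6443 mol O): C 7.999, H 14.998, N 2.000, O 1.000
Ratio ≈ 8:15:2:1, so the empirical formula is C8H15N2O
Empirical-formula mass = 155.22 g/mol
n = 620 / 155.22 = 3.99 ≈ 4
Molecular formula = (C8H15N2O)×4 = C32H60N8O4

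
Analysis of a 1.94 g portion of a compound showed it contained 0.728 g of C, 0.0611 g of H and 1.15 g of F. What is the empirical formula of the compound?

CHF

n(C) = 0.728/12.01 = 0.06062, n(H) = 0.0611/1.008 = 0.06062, n(F) = 1.15/19.00 = 0.06053
Divide by the smallest (0.06053 mol F): C 1.001, H 1.001, F 1.000
→ CHF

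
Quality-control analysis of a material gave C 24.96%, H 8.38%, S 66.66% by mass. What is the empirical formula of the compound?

Assume 100 g: 24.96 g C, 8.38 g H, 66.66 g S.
Moles — C: 24.96 / 12.01 = 2.078 mol; H: 8.38 / 1.008 = 8.313 mol; S: 66.66 / 32.07 = 2.079 mol
Divide by the smallest (2.078 mol C): C 1.000, H 4.000, S 1.000
≈ 1:4:1 → CH4S

CH4S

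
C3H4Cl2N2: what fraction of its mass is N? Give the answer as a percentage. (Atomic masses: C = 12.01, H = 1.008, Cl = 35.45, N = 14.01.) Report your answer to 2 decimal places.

20.16%

Molar mass = 3(12.01) + 4(1.008) + 2(35.45) + 2(14.01) = 138.982 g/mol
Mass of N per mole = 2 × 14.01 = 28.020 g
% N = 28.020 / 138.982 × 100 = 20.16%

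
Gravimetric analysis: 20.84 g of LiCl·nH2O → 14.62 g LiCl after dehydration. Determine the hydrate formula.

LiCl·H2O

Mass of water lost = 20.84 − 14.62 = 6.22 g → 6.22 / 18.02 = 0.3452 mol H2O
Molar mass of LiCl = 42.39 g/mol → mol LiCl = 14.62 / 42.39 = 0.3449
n = 0.3452 / 0.3449 = 1.00 ≈ 1 → LiCl·H2O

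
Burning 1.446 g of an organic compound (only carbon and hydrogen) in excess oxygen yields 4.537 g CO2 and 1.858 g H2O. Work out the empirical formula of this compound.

CH2

mol C = 4.537 / 44.01 = 0.1031; mass C = 0.1031 × 12.01 = 1.238 g
mol H = 2 × (1.858 / 18.02) = 0.2062; mass H = 0.2062 × 1.008 = 0.2079 g
Divide by the smallest (0.1031 mol C): C 1.000, H 2.000
→ CH2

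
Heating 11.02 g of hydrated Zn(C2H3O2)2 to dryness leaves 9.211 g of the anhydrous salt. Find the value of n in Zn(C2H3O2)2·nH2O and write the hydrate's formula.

Mass of water lost = 11.02 − 9.211 = 1.809 g → 1.809 / 18.02 = 0.1004 mol H2O
Molar mass of Zn(C2H3O2)2 = 183.47 g/mol → mol Zn(C2H3O2)2 = 9.211 / 183.47 = 0.0502
n = 0.1004 / 0.0502 = 2.00 ≈ 2 → Zn(C2H3O2)2·2H2O

Zn(C2H3O2)2·2H2O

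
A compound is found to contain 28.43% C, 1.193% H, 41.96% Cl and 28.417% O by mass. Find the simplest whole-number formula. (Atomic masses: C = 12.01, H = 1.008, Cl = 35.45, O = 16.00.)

C4H2Cl2O3

Assume 100 g: 28.43 g C, 1.193 g H, 41.96 g Cl, 28.417 g O.
n(C) = 28.43/12.01 = 2.367, n(H) = 1.193/1.008 = 1.184, n(Cl) = 41.96/35.45 = 1.184, n(O) = 28.417/16.00 = 1.776
Divide by the smallest (1.184 mol H): C 2.000, H 1.000, Cl 1.000, O 1.501
Scaling by 2: C 4.00, H 2.00, Cl 2.00, O 3.00 → C4H2Cl2O3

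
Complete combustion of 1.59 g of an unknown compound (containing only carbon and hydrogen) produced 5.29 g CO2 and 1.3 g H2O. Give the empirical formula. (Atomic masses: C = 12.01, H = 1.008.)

mol C = 5.29 / 44.01 = 0.1202; mass C = 0.1202 × 12.01 = 1.444 g
mol H = 2 × (1.3 / 18.02) = 0.1443; mass H = 0.1443 × 1.008 = 0.1454 g
Ratios (÷ 0.1202): C 1.000, H 1.200
Scaling by 5: C 5.00, H 6.00 → C5H6

C5H6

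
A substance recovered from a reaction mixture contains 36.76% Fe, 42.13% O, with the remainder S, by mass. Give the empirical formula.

FeO4S

Assume 100 g: 36.76 g Fe, 42.13 g O, 21.11 g S.
Moles — Fe: 36.76 / 55.85 = 0.6582 mol; O: 42.13 / 16.00 = 2.633 mol; S: 21.11 / 32.07 = 0.6582 mol
Smallest is Fe at 0.6582 mol; normalising gives Fe 1.000, O 4.001, S 1.000
≈ 1:4:1 → FeO4S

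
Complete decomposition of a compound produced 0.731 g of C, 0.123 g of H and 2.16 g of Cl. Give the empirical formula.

C: 0.731 g ÷ 12.01 g/mol = 0.06087 mol
H: 0.123 g ÷ 1.008 g/mol = 0.122 mol
Cl: 2.16 g ÷ 35.45 g/mol = 0.06093 mol
Ratios (÷ 0.06087): C 1.000, H 2.005, Cl 1.001
Ratio ≈ 1:2:1, so the empirical formula is CH2Cl

CH2Cl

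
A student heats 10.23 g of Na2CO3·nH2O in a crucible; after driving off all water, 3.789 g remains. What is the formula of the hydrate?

Na2CO3·10H2O

Mass of water lost = 10.23 − 3.789 = 6.441 g → 6.441 / 18.02 = 0.3574 mol H2O
Molar mass of Na2CO3 = 105.99 g/mol → mol Na2CO3 = 3.789 / 105.99 = 0.03575
n = 0.3574 / 0.03575 = 10.00 ≈ 10 → Na2CO3·10H2O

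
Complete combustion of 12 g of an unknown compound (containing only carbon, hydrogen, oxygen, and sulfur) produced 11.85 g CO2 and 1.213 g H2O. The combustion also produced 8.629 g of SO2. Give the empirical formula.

C2HO2S

mol C = 11.85 / 44.01 = 0.2693; mass C = 0.2693 × 12.01 = 3.234 g
mol H = 2 × (1.213 / 18.02) = 0.1346; mass H = 0.1346 × 1.008 = 0.1357 g
mol S = 8.629 / 64.07 = 0.1347; mass S = 4.319 g
mass O = 12 − (7.689) = 4.311 g → mol O = 0.2695
Ratios (÷ 0.1346): C 2.000, H 1.000, O 2.001, S 1.000
≈ 2:1:2:1 → C2HO2S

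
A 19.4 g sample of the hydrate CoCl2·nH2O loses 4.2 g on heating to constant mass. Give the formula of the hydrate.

Mass of anhydrous CoCl2 = 19.4 − 4.2 = 15.2 g
mol H2O = 4.2 / 18.02 = 0.2331
Molar mass of CoCl2 = 129.83 g/mol → mol CoCl2 = 15.2 / 129.83 = 0.1171
n = 0.2331 / 0.1171 = 1.99 ≈ 2 → CoCl2·2H2O

CoCl2·2H2O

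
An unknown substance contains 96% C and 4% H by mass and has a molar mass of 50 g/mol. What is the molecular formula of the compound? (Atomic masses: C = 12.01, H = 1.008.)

Assume 100 g: 96 g C, 4 g H.
C: 96 g ÷ 12.01 g/mol = 7.993 mol
H: 4 g ÷ 1.008 g/mol = 3.968 mol
Smallest is H at 3.968 mol; normalising gives C 2.014, H 1.000
≈ 2:1 → C2H
Empirical-formula mass = 25.03 g/mol
n = 50 / 25.03 = 2.00 ≈ 2
Molecular formula = (C2H)×2 = C4H2

C4H2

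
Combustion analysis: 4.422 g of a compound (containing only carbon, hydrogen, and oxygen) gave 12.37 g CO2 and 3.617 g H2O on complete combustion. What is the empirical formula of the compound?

C7H10O

mol C = 12.37 / 44.01 = 0.2811; mass C = 0.2811 × 12.01 = 3.376 g
mol H = 2 × (3.617 / 18.02) = 0.4014; mass H = 0.4014 × 1.008 = 0.4047 g
mass O = 4.422 − (3.780) = 0.6417 g → mol O = 0.04010
Ratios (÷ 0.0401): C 7.009, H 10.010, O 1.000
→ C7H10O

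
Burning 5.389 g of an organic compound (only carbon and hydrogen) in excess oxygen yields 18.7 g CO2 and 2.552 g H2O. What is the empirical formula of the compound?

C3H2

mol C = 18.7 / 44.01 = 0.4249; mass C = 0.4249 × 12.01 = 5.103 g
mol H = 2 × (2.552 / 18.02) = 0.2832; mass H = 0.2832 × 1.008 = 0.2855 g
Smallest is H at 0.2832 mol; normalising gives C 1.500, H 1.000
Multiply by 2: C 3.00, H 2.00 → C3H2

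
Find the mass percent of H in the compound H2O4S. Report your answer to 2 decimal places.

2.06%

Molar mass = 2(1.008) + 4(16.00) + 1(32.07) = 98.086 g/mol
Mass of H per mole = 2 × 1.008 = 2.016 g
% H = 2.016 / 98.086 × 100 = 2.06%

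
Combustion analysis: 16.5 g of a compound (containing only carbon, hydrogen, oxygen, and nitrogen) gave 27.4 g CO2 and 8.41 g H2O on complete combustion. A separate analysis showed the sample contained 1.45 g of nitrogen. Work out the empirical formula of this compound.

mol C = 27.4 / 44.01 = 0.6226; mass C = 0.6226 × 12.01 = 7.477 g
mol H = 2 × (8.41 / 18.02) = 0.9334; mass H = 0.9334 × 1.008 = 0.9409 g
mol N = 1.45 / 14.01 = 0.1035
mass O = 16.5 − (9.868) = 6.632 g → mol O = 0.4145
Smallest is N at 0.1035 mol; normalising gives C 6.015, H 9.019, N 1.000, O 4.005
→ C6H9NO4

C6H9NO4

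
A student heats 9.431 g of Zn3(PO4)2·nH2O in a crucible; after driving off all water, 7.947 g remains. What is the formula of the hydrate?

Mass of water lost = 9.431 − 7.947 = 1.484 g → 1.484 / 18.02 = 0.08235 mol H2O
Molar mass of Zn3(PO4)2 = 386.08 g/mol → mol Zn3(PO4)2 = 7.947 / 386.08 = 0.02058
n = 0.08235 / 0.02058 = 4.00 ≈ 4 → Zn3(PO4)2·4H2O

Zn3(PO4)2·4H2O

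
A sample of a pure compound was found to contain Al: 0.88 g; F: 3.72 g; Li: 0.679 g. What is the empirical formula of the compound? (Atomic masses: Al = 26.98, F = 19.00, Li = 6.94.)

n(Al) = 0.88/26.98 = 0.03262, n(F) = 3.72/19.00 = 0.1958, n(Li) = 0.679/6.94 = 0.09784
Divide by the smallest (0.03262 mol Al): Al 1.000, F 6.003, Li 3.000
Ratio ≈ 1:6:3, so the empirical formula is AlF6Li3

AlF6Li3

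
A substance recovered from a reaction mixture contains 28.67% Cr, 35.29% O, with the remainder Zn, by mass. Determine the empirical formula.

CrO4Zn

Assume 100 g: 28.67 g Cr, 35.29 g O, 36.04 g Zn.
n(Cr) = 28.67/52.00 = 0.5513, n(O) = 35.29/16.00 = 2.206, n(Zn) = 36.04/65.38 = 0.5512
Divide by the smallest (0.5512 mol Zn): Cr 1.000, O 4.001, Zn 1.000
Ratio ≈ 1:4:1, so the empirical formula is CrO4Zn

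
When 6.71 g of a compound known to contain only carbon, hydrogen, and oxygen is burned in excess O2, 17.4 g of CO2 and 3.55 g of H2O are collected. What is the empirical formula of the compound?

C4H4O

mol C = 17.4 / 44.01 = 0.3954; mass C = 0.3954 × 12.01 = 4.748 g
mol H = 2 × (3.55 / 18.02) = 0.3940; mass H = 0.3940 × 1.008 = 0.3972 g
mass O = 6.71 − (5.145) = 1.565 g → mol O = 0.09778
Divide by the smallest (0.09778 mol O): C 4.043, H 4.029, O 1.000
→ C4H4O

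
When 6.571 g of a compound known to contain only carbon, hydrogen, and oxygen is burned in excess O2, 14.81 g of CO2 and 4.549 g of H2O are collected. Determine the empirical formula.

C8H12O3

mol C = 14.81 / 44.01 = 0.3365; mass C = 0.3365 × 12.01 = 4.042 g
mol H = 2 × (4.549 / 18.02) = 0.5049; mass H = 0.5049 × 1.008 = 0.5089 g
mass O = 6.571 − (4.550) = 2.021 g → mol O = 0.1263
Smallest is O at 0.1263 mol; normalising gives C 2.665, H 3.998, O 1.000
Multiply by 3: C 7.99, H 11.99, O 3.00 → C8H12O3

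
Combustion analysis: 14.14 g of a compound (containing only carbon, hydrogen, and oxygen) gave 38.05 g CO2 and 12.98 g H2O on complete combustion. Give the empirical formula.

mol C = 38.05 / 44.01 = 0.8646; mass C = 0.8646 × 12.01 = 10.38 g
mol H = 2 × (12.98 / 18.02) = 1.441; mass H = 1.441 × 1.008 = 1.452 g
mass O = 14.14 − (11.84) = 2.304 g → mol O = 0.1440
Divide by the smallest (0.144 mol O): C 6.003, H 10.003, O 1.000
Ratio ≈ 6:10:1, so the empirical formula is C6H10O

C6H10O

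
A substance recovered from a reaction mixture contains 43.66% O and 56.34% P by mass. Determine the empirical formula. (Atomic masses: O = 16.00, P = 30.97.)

O3P2

Assume 100 g: 43.66 g O, 56.34 g P.
Moles — O: 43.66 / 16.00 = 2.729 mol; P: 56.34 / 30.97 = 1.819 mol
Divide by the smallest (1.819 mol P): O 1.500, P 1.000
Multiply by 2: O 3.00, P 2.00 → O3P2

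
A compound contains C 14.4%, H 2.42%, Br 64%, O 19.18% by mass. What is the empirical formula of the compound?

Assume 100 g: 14.4 g C, 2.42 g H, 64 g Br, 19.18 g O.
n(C) = 14.4/12.01 = 1.199, n(H) = 2.42/1.008 = 2.401, n(Br) = 64/79.90 = 0.801, n(O) = 19.18/16.00 = 1.199
Ratios (÷ 0.801): C 1.497, H 2.997, Br 1.000, O 1.497
Multiply by 2: C 2.99, H 5.99, Br 2.00, O 2.99 → C3H6Br2O3

C3H6Br2O3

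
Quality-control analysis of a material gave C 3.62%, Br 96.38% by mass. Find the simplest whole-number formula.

CBr4

Assume 100 g: 3.62 g C, 96.38 g Br.
C: 3.62 g ÷ 12.01 g/mol = 0.3014 mol
Br: 96.38 g ÷ 79.90 g/mol = 1.206 mol
Ratios (÷ 0.3014): C 1.000, Br 4.002
≈ 1:4 → CBr4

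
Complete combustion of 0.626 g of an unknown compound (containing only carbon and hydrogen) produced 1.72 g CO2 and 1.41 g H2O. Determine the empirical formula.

CH4

mol C = 1.72 / 44.01 = 0.03908; mass C = 0.03908 × 12.01 = 0.4694 g
mol H = 2 × (1.41 / 18.02) = 0.1565; mass H = 0.1565 × 1.008 = 0.1577 g
Smallest is C at 0.03908 mol; normalising gives C 1.000, H 4.004
Ratio ≈ 1:4, so the empirical formula is CH4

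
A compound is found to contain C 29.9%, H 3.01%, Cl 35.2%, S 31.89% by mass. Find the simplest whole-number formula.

C5H6Cl2S2

Assume 100 g: 29.9 g C, 3.01 g H, 35.2 g Cl, 31.89 g S.
n(C) = 29.9/12.01 = 2.49, n(H) = 3.01/1.008 = 2.986, n(Cl) = 35.2/35.45 = 0.9929, n(S) = 31.89/32.07 = 0.9944
Smallest is Cl at 0.9929 mol; normalising gives C 2.507, H 3.007, Cl 1.000, S 1.001
Multiply by 2: C 5.01, H 6.01, Cl 2.00, S 2.00 → C5H6Cl2S2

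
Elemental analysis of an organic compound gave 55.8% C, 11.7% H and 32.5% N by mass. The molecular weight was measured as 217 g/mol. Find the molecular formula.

C10H25N5

Assume 100 g: 55.8 g C, 11.7 g H, 32.5 g N.
Moles — C: 55.8 / 12.01 = 4.646 mol; H: 11.7 / 1.008 = 11.61 mol; N: 32.5 / 14.01 = 2.32 mol
Smallest is N at 2.32 mol; normalising gives C 2.003, H 5.004, N 1.000
Ratio ≈ 2:5:1, so the empirical formula is C2H5N
Empirical-formula mass = 43.07 g/mol
n = 217 / 43.07 = 5.04 ≈ 5
Molecular formula = (C2H5N)×5 = C10H25N5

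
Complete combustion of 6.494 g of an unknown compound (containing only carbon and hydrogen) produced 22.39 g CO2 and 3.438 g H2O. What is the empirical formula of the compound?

mol C = 22.39 / 44.01 = 0.5087; mass C = 0.5087 × 12.01 = 6.110 g
mol H = 2 × (3.438 / 18.02) = 0.3816; mass H = 0.3816 × 1.008 = 0.3846 g
Smallest is H at 0.3816 mol; normalising gives C 1.333, H 1.000
×3: C 4.00, H 3.00 → C4H3

C4H3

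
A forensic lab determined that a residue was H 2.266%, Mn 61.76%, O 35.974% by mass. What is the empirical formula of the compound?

Assume 100 g: 2.266 g H, 61.76 g Mn, 35.974 g O.
Moles — H: 2.266 / 1.008 = 2.248 mol; Mn: 61.76 / 54.94 = 1.124 mol; O: 35.974 / 16.00 = 2.248 mol
Divide by the smallest (1.124 mol Mn): H 2.000, Mn 1.000, O 2.000
Ratio ≈ 2:1:2, so the empirical formula is H2MnO2

H2MnO2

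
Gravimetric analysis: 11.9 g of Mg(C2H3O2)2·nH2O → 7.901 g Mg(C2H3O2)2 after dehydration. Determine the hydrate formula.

Mass of water lost = 11.9 − 7.901 = 3.999 g → 3.999 / 18.02 = 0.2219 mol H2O
Molar mass of Mg(C2H3O2)2 = 142.40 g/mol → mol Mg(C2H3O2)2 = 7.901 / 142.40 = 0.05549
n = 0.2219 / 0.05549 = 4.00 ≈ 4 → Mg(C2H3O2)2·4H2O

Mg(C2H3O2)2·4H2O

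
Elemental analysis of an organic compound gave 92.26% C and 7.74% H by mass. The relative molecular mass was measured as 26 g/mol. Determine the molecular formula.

C2H2

Assume 100 g: 92.26 g C, 7.74 g H.
n(C) = 92.26/12.01 = 7.682, n(H) = 7.74/1.008 = 7.679
Divide by the smallest (7.679 mol H): C 1.000, H 1.000
≈ 1:1 → CH
Empirical-formula mass = 13.02 g/mol
n = 26 / 13.02 = 2.00 ≈ 2
Molecular formula = (CH)×2 = C2H2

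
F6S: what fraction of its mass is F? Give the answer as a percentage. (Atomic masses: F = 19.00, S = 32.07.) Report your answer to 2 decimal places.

78.04%

Molar mass = 6(19.00) + 1(32.07) = 146.070 g/mol
Mass of F per mole = 6 × 19.00 = 114.000 g
% F = 114.000 / 146.070 × 100 = 78.04%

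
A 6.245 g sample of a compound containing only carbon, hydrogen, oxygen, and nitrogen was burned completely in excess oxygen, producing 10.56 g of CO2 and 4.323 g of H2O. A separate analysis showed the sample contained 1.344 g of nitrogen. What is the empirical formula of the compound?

mol C = 10.56 / 44.01 = 0.2399; mass C = 0.2399 × 12.01 = 2.882 g
mol H = 2 × (4.323 / 18.02) = 0.4798; mass H = 0.4798 × 1.008 = 0.4836 g
mol N = 1.344 / 14.01 = 0.09593
mass O = 6.245 − (4.709) = 1.536 g → mol O = 0.09598
Ratios (÷ 0.09593): C 2.501, H 5.001, N 1.000, O 1.000
Multiply by 2: C 5.00, H 10.00, N 2.00, O 2.00 → C5H10N2O2

C5H10N2O2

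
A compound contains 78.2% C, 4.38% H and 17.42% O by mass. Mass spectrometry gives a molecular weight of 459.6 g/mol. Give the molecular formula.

Assume 100 g: 78.2 g C, 4.38 g H, 17.42 g O.
C: 78.2 g ÷ 12.01 g/mol = 6.511 mol
H: 4.38 g ÷ 1.008 g/mol = 4.345 mol
O: 17.42 g ÷ 16.00 g/mol = 1.089 mol
Ratios (÷ 1.089): C 5.980, H 3.991, O 1.000
≈ 6:4:1 → C6H4O
Empirical-formula mass = 92.09 g/mol
n = 459.6 / 92.09 = 4.99 ≈ 5
Molecular formula = (C6H4O)×5 = C30H20O5

C30H20O5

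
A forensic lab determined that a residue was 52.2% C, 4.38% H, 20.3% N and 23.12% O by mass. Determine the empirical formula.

C3H3NO

Assume 100 g: 52.2 g C, 4.38 g H, 20.3 g N, 23.12 g O.
n(C) = 52.2/12.01 = 4.346, n(H) = 4.38/1.008 = 4.345, n(N) = 20.3/14.01 = 1.449, n(O) = 23.12/16.00 = 1.445
Divide by the smallest (1.445 mol O): C 3.008, H 3.007, N 1.003, O 1.000
Ratio ≈ 3:3:1:1, so the empirical formula is C3H3NO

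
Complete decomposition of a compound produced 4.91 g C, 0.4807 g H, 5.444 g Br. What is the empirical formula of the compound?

C6H7Br

C: 4.91 g ÷ 12.01 g/mol = 0.4088 mol
H: 0.4807 g ÷ 1.008 g/mol = 0.4769 mol
Br: 5.444 g ÷ 79.90 g/mol = 0.06814 mol
Ratios (÷ 0.06814): C 6.000, H 6.999, Br 1.000
→ C6H7Br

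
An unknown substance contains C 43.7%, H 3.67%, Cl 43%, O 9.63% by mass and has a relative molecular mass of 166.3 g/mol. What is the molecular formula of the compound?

C6H6Cl2O

Assume 100 g: 43.7 g C, 3.67 g H, 43 g Cl, 9.63 g O.
Moles — C: 43.7 / 12.01 = 3.639 mol; H: 3.67 / 1.008 = 3.641 mol; Cl: 43 / 35.45 = 1.213 mol; O: 9.63 / 16.00 = 0.6019 mol
Divide by the smallest (0.6019 mol O): C 6.045, H 6.049, Cl 2.015, O 1.000
Ratio ≈ 6:6:2:1, so the empirical formula is C6H6Cl2O
Empirical-formula mass = 165.01 g/mol
n = 166.3 / 165.01 = 1.01 ≈ 1
Molecular formula = empirical formula = C6H6Cl2O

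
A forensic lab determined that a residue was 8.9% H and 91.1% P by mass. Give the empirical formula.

H3P

Assume 100 g: 8.9 g H, 91.1 g P.
n(H) = 8.9/1.008 = 8.829, n(P) = 91.1/30.97 = 2.942
Smallest is P at 2.942 mol; normalising gives H 3.002, P 1.000
Ratio ≈ 3:1, so the empirical formula is H3P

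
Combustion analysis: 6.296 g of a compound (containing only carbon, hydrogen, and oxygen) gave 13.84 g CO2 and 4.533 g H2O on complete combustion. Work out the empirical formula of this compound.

mol C = 13.84 / 44.01 = 0.3145; mass C = 0.3145 × 12.01 = 3.777 g
mol H = 2 × (4.533 / 18.02) = 0.5031; mass H = 0.5031 × 1.008 = 0.5071 g
mass O = 6.296 − (4.284) = 2.012 g → mol O = 0.1258
Smallest is O at 0.1258 mol; normalising gives C 2.501, H 4.001, O 1.000
×2: C 5.00, H 8.00, O 2.00 → C5H8O2

C5H8O2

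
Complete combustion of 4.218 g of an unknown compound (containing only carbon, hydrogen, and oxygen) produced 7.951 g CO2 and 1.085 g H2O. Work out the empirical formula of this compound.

C3H2O2

mol C = 7.951 / 44.01 = 0.1807; mass C = 0.1807 × 12.01 = 2.170 g
mol H = 2 × (1.085 / 18.02) = 0.1204; mass H = 0.1204 × 1.008 = 0.1214 g
mass O = 4.218 − (2.291) = 1.927 g → mol O = 0.1204
Ratios (÷ 0.1204): C 1.500, H 1.000, O 1.000
Multiply by 2: C 3.00, H 2.00, O 2.00 → C3H2O2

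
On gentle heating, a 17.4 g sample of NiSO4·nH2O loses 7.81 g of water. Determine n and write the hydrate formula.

Mass of anhydrous NiSO4 = 17.4 − 7.81 = 9.59 g
mol H2O = 7.81 / 18.02 = 0.4334
Molar mass of NiSO4 = 154.76 g/mol → mol NiSO4 = 9.59 / 154.76 = 0.06197
n = 0.4334 / 0.06197 = 6.99 ≈ 7 → NiSO4·7H2O

NiSO4·7H2O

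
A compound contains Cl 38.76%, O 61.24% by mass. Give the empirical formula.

Assume 100 g: 38.76 g Cl, 61.24 g O.
n(Cl) = 38.76/35.45 = 1.093, n(O) = 61.24/16.00 = 3.828
Smallest is Cl at 1.093 mol; normalising gives Cl 1.000, O 3.501
Scaling by 2: Cl 2.00, O 7.00 → Cl2O7

Cl2O7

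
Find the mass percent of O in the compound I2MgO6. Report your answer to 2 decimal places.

25.66%

Molar mass = 2(126.90) + 1(24.31) + 6(16.00) = 374.110 g/mol
Mass of O per mole = 6 × 16.00 = 96.000 g
% O = 96.000 / 374.110 × 100 = 25.66%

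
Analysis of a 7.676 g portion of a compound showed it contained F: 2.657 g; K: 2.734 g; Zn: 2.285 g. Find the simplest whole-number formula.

n(F) = 2.657/19.00 = 0.1398, n(K) = 2.734/39.10 = 0.06992, n(Zn) = 2.285/65.38 = 0.03495
Divide by the smallest (0.03495 mol Zn): F 4.001, K 2.001, Zn 1.000
→ F4K2Zn

F4K2Zn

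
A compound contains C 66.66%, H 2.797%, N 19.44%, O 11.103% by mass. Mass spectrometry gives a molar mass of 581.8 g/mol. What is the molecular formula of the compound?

C32H16N8O4

Assume 100 g: 66.66 g C, 2.797 g H, 19.44 g N, 11.103 g O.
C: 66.66 g ÷ 12.01 g/mol = 5.55 mol
H: 2.797 g ÷ 1.008 g/mol = 2.775 mol
N: 19.44 g ÷ 14.01 g/mol = 1.388 mol
O: 11.103 g ÷ 16.00 g/mol = 0.6939 mol
Smallest is O at 0.6939 mol; normalising gives C 7.998, H 3.999, N 2.000, O 1.000
→ C8H4N2O
Empirical-formula mass = 144.13 g/mol
n = 581.8 / 144.13 = 4.04 ≈ 4
Molecular formula = (C8H4N2O)×4 = C32H16N8O4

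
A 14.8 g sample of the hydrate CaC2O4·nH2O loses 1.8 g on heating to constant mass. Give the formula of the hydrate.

Mass of anhydrous CaC2O4 = 14.8 − 1.8 = 13 g
mol H2O = 1.8 / 18.02 = 0.09989
Molar mass of CaC2O4 = 128.10 g/mol → mol CaC2O4 = 13 / 128.10 = 0.1015
n = 0.09989 / 0.1015 = 0.98 ≈ 1 → CaC2O4·H2O

CaC2O4·H2O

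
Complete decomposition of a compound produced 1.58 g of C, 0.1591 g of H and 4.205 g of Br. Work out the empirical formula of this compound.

C5H6Br2

n(C) = 1.58/12.01 = 0.1316, n(H) = 0.1591/1.008 = 0.1578, n(Br) = 4.205/79.90 = 0.05263
Smallest is Br at 0.05263 mol; normalising gives C 2.500, H 2.999, Br 1.000
Multiply by 2: C 5.00, H 6.00, Br 2.00 → C5H6Br2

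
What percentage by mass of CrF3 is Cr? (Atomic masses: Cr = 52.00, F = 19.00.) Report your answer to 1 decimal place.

Molar mass = 1(52.00) + 3(19.00) = 109.000 g/mol
Mass of Cr per mole = 1 × 52.00 = 52.000 g
% Cr = 52.000 / 109.000 × 100 = 47.7%

47.7%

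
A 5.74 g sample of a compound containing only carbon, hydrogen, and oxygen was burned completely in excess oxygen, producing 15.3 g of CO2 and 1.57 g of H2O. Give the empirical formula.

mol C = 15.3 / 44.01 = 0.3476; mass C = 0.3476 × 12.01 = 4.175 g
mol H = 2 × (1.57 / 18.02) = 0.1743; mass H = 0.1743 × 1.008 = 0.1756 g
mass O = 5.74 − (4.351) = 1.389 g → mol O = 0.08682
Ratios (÷ 0.08682): C 4.004, H 2.007, O 1.000
→ C4H2O

C4H2O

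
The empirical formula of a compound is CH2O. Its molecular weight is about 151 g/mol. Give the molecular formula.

C5H10O5

Empirical-formula mass = 30.03 g/mol
n = 151 / 30.03 = 5.03 ≈ 5
Molecular formula = (CH2O)5 = C5H10O5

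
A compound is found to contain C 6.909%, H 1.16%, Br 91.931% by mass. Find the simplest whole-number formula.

Assume 100 g: 6.909 g C, 1.16 g H, 91.931 g Br.
C: 6.909 g ÷ 12.01 g/mol = 0.5753 mol
H: 1.16 g ÷ 1.008 g/mol = 1.151 mol
Br: 91.931 g ÷ 79.90 g/mol = 1.151 mol
Divide by the smallest (0.5753 mol C): C 1.000, H 2.000, Br 2.000
≈ 1:2:2 → CH2Br2

CH2Br2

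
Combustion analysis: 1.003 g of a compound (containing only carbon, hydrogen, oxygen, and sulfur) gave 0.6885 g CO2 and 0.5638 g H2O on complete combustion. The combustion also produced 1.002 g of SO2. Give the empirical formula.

mol C = 0.6885 / 44.01 = 0.01564; mass C = 0.01564 × 12.01 = 0.1879 g
mol H = 2 × (0.5638 / 18.02) = 0.06257; mass H = 0.06257 × 1.008 = 0.06308 g
mol S = 1.002 / 64.07 = 0.01564; mass S = 0.5015 g
mass O = 1.003 − (0.7525) = 0.2505 g → mol O = 0.01566
Smallest is S at 0.01564 mol; normalising gives C 1.000, H 4.001, O 1.001, S 1.000
Ratio ≈ 1:4:1:1, so the empirical formula is CH4OS

CH4OS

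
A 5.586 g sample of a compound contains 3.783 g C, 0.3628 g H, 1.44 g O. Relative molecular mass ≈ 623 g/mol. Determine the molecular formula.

C35H40O10

Moles — C: 3.783 / 12.01 = 0.315 mol; H: 0.3628 / 1.008 = 0.3599 mol; O: 1.44 / 16.00 = 0.09 mol
Smallest is O at 0.09 mol; normalising gives C 3.500, H 3.999, O 1.000
Scaling by 2: C 7.00, H 8.00, O 2.00 → C7H8O2
Empirical-formula mass = 124.13 g/mol
n = 623 / 124.13 = 5.02 ≈ 5
Molecular formula = (C7H8O2)×5 = C35H40O10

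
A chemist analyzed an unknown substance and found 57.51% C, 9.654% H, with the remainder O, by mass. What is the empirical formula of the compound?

C7H14O3

Assume 100 g: 57.51 g C, 9.654 g H, 32.836 g O.
Moles — C: 57.51 / 12.01 = 4.789 mol; H: 9.654 / 1.008 = 9.577 mol; O: 32.836 / 16.00 = 2.052 mol
Smallest is O at 2.052 mol; normalising gives C 2.333, H 4.667, O 1.000
×3: C 7.00, H 14.00, O 3.00 → C7H14O3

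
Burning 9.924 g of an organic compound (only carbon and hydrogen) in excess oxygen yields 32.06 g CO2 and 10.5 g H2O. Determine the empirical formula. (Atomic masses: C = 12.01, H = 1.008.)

mol C = 32.06 / 44.01 = 0.7285; mass C = 0.7285 × 12.01 = 8.749 g
mol H = 2 × (10.5 / 18.02) = 1.165; mass H = 1.165 × 1.008 = 1.175 g
Divide by the smallest (0.7285 mol C): C 1.000, H 1.600
×5: C 5.00, H 8.00 → C5H8

C5H8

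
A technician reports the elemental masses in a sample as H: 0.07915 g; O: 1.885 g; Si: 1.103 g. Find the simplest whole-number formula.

Moles — H: 0.07915 / 1.008 = 0.07852 mol; O: 1.885 / 16.00 = 0.1178 mol; Si: 1.103 / 28.09 = 0.03927 mol
Divide by the smallest (0.03927 mol Si): H 2.000, O 3.000, Si 1.000
→ H2O3Si

H2O3Si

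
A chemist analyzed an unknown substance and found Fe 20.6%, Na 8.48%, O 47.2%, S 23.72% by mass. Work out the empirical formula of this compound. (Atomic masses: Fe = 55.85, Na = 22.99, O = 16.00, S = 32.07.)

Assume 100 g: 20.6 g Fe, 8.48 g Na, 47.2 g O, 23.72 g S.
Moles — Fe: 20.6 / 55.85 = 0.3688 mol; Na: 8.48 / 22.99 = 0.3689 mol; O: 47.2 / 16.00 = 2.95 mol; S: 23.72 / 32.07 = 0.7396 mol
Divide by the smallest (0.3688 mol Fe): Fe 1.000, Na 1.000, O 7.998, S 2.005
→ FeNaO8S2

FeNaO8S2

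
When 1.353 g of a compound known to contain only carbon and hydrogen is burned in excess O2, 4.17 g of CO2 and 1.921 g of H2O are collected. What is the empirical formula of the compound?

C4H9

mol C = 4.17 / 44.01 = 0.09475; mass C = 0.09475 × 12.01 = 1.138 g
mol H = 2 × (1.921 / 18.02) = 0.2132; mass H = 0.2132 × 1.008 = 0.2149 g
Ratios (÷ 0.09475): C 1.000, H 2.250
Scaling by 4: C 4.00, H 9.00 → C4H9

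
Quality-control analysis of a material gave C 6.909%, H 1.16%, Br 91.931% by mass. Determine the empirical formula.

CH2Br2

Assume 100 g: 6.909 g C, 1.16 g H, 91.931 g Br.
C: 6.909 g ÷ 12.01 g/mol = 0.5753 mol
H: 1.16 g ÷ 1.008 g/mol = 1.151 mol
Br: 91.931 g ÷ 79.90 g/mol = 1.151 mol
Divide by the smallest (0.5753 mol C): C 1.000, H 2.000, Br 2.000
≈ 1:2:2 → CH2Br2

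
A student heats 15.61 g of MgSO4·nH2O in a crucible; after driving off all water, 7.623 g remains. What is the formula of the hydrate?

Mass of water lost = 15.61 − 7.623 = 7.987 g → 7.987 / 18.02 = 0.4432 mol H2O
Molar mass of MgSO4 = 120.38 g/mol → mol MgSO4 = 7.623 / 120.38 = 0.06332
n = 0.4432 / 0.06332 = 7.00 ≈ 7 → MgSO4·7H2O

MgSO4·7H2O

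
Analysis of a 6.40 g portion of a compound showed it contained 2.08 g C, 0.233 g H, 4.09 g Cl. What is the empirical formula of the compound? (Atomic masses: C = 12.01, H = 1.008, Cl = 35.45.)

C3H4Cl2

C: 2.08 g ÷ 12.01 g/mol = 0.1732 mol
H: 0.233 g ÷ 1.008 g/mol = 0.2312 mol
Cl: 4.09 g ÷ 35.45 g/mol = 0.1154 mol
Ratios (÷ 0.1154): C 1.501, H 2.003, Cl 1.000
×2: C 3.00, H 4.01, Cl 2.00 → C3H4Cl2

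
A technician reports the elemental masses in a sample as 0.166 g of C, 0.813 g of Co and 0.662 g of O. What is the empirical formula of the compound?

CCoO3

C: 0.166 g ÷ 12.01 g/mol = 0.01382 mol
Co: 0.813 g ÷ 58.93 g/mol = 0.0138 mol
O: 0.662 g ÷ 16.00 g/mol = 0.04138 mol
Smallest is Co at 0.0138 mol; normalising gives C 1.002, Co 1.000, O 2.999
≈ 1:1:3 → CCoO3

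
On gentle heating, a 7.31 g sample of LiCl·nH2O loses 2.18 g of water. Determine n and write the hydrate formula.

LiCl·H2O

Mass of anhydrous LiCl = 7.31 − 2.18 = 5.13 g
mol H2O = 2.18 / 18.02 = 0.121
Molar mass of LiCl = 42.39 g/mol → mol LiCl = 5.13 / 42.39 = 0.121
n = 0.121 / 0.121 = 1.00 ≈ 1 → LiCl·H2O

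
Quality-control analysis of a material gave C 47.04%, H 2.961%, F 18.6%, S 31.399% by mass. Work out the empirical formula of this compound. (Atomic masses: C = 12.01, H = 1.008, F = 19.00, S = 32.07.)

C4H3FS

Assume 100 g: 47.04 g C, 2.961 g H, 18.6 g F, 31.399 g S.
C: 47.04 g ÷ 12.01 g/mol = 3.917 mol
H: 2.961 g ÷ 1.008 g/mol = 2.938 mol
F: 18.6 g ÷ 19.00 g/mol = 0.9789 mol
S: 31.399 g ÷ 32.07 g/mol = 0.9791 mol
Ratios (÷ 0.9789): C 4.001, H 3.001, F 1.000, S 1.000
≈ 4:3:1:1 → C4H3FS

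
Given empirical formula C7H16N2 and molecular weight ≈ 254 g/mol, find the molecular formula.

C14H32N4

Empirical-formula mass = 128.22 g/mol
n = 254 / 128.22 = 1.98 ≈ 2
Molecular formula = (C7H16N2)2 = C14H32N4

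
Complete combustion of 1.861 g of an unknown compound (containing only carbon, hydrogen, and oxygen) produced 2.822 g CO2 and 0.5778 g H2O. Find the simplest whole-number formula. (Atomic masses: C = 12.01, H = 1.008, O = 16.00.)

mol C = 2.822 / 44.01 = 0.06412; mass C = 0.06412 × 12.01 = 0.7701 g
mol H = 2 × (0.5778 / 18.02) = 0.06413; mass H = 0.06413 × 1.008 = 0.06464 g
mass O = 1.861 − (0.8347) = 1.026 g → mol O = 0.06414
Divide by the smallest (0.06412 mol C): C 1.000, H 1.000, O 1.000
≈ 1:1:1 → CHO

CHO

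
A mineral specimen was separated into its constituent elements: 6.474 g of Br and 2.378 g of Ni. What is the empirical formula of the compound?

n(Br) = 6.474/79.90 = 0.08103, n(Ni) = 2.378/58.69 = 0.04052
Divide by the smallest (0.04052 mol Ni): Br 2.000, Ni 1.000
→ Br2Ni

Br2Ni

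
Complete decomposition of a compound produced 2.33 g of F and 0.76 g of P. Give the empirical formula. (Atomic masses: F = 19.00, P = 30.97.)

F: 2.33 g ÷ 19.00 g/mol = 0.1226 mol
P: 0.76 g ÷ 30.97 g/mol = 0.02454 mol
Divide by the smallest (0.02454 mol P): F 4.997, P 1.000
Ratio ≈ 5:1, so the empirical formula is F5P

F5P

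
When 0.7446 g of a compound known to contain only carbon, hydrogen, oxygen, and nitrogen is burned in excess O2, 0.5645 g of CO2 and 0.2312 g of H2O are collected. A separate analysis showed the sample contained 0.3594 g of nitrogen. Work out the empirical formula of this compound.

CH2N2O

mol C = 0.5645 / 44.01 = 0.01283; mass C = 0.01283 × 12.01 = 0.1540 g
mol H = 2 × (0.2312 / 18.02) = 0.02566; mass H = 0.02566 × 1.008 = 0.02587 g
mol N = 0.3594 / 14.01 = 0.02565
mass O = 0.7446 − (0.5393) = 0.2053 g → mol O = 0.01283
Divide by the smallest (0.01283 mol C): C 1.000, H 2.001, N 2.000, O 1.000
→ CH2N2O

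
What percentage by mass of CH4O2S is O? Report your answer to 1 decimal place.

39.9%

Molar mass = 1(12.01) + 4(1.008) + 2(16.00) + 1(32.07) = 80.112 g/mol
Mass of O per mole = 2 × 16.00 = 32.000 g
% O = 32.000 / 80.112 × 100 = 39.9%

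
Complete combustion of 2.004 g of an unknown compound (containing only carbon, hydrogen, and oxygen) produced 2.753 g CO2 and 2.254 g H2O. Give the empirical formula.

mol C = 2.753 / 44.01 = 0.06255; mass C = 0.06255 × 12.01 = 0.7513 g
mol H = 2 × (2.254 / 18.02) = 0.2502; mass H = 0.2502 × 1.008 = 0.2522 g
mass O = 2.004 − (1.003) = 1.001 g → mol O = 0.06253
Divide by the smallest (0.06253 mol O): C 1.000, H 4.000, O 1.000
≈ 1:4:1 → CH4O

CH4O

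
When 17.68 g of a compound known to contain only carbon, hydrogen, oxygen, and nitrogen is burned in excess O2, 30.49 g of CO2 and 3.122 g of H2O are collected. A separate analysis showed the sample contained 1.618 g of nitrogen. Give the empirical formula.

C6H3NO4

mol C = 30.49 / 44.01 = 0.6928; mass C = 0.6928 × 12.01 = 8.320 g
mol H = 2 × (3.122 / 18.02) = 0.3465; mass H = 0.3465 × 1.008 = 0.3493 g
mol N = 1.618 / 14.01 = 0.1155
mass O = 17.68 − (10.29) = 7.392 g → mol O = 0.4620
Smallest is N at 0.1155 mol; normalising gives C 5.999, H 3.000, N 1.000, O 4.001
≈ 6:3:1:4 → C6H3NO4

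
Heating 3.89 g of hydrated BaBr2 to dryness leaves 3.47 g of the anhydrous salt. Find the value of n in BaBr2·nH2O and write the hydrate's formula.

BaBr2·2H2O

Mass of water lost = 3.89 − 3.47 = 0.42 g → 0.42 / 18.02 = 0.02331 mol H2O
Molar mass of BaBr2 = 297.13 g/mol → mol BaBr2 = 3.47 / 297.13 = 0.01168
n = 0.02331 / 0.01168 = 2.00 ≈ 2 → BaBr2·2H2O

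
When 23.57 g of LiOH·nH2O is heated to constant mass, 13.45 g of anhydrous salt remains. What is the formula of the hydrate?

Mass of water lost = 23.57 − 13.45 = 10.12 g → 10.12 / 18.02 = 0.5616 mol H2O
Molar mass of LiOH = 23.95 g/mol → mol LiOH = 13.45 / 23.95 = 0.5616
n = 0.5616 / 0.5616 = 1.00 ≈ 1 → LiOH·H2O

LiOH·H2O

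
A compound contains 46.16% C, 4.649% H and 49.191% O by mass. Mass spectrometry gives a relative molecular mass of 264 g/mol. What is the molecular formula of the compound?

Assume 100 g: 46.16 g C, 4.649 g H, 49.191 g O.
n(C) = 46.16/12.01 = 3.843, n(H) = 4.649/1.008 = 4.612, n(O) = 49.191/16.00 = 3.074
Ratios (÷ 3.074): C 1.250, H 1.500, O 1.000
×4: C 5.00, H 6.00, O 4.00 → C5H6O4
Empirical-formula mass = 130.10 g/mol
n = 264 / 130.10 = 2.03 ≈ 2
Molecular formula = (C5H6O4)×2 = C10H12O8

C10H12O8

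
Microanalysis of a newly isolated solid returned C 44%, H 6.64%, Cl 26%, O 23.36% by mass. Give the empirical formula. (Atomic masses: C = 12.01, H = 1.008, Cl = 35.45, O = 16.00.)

C5H9ClO2

Assume 100 g: 44 g C, 6.64 g H, 26 g Cl, 23.36 g O.
Moles — C: 44 / 12.01 = 3.664 mol; H: 6.64 / 1.008 = 6.587 mol; Cl: 26 / 35.45 = 0.7334 mol; O: 23.36 / 16.00 = 1.46 mol
Smallest is Cl at 0.7334 mol; normalising gives C 4.995, H 8.982, Cl 1.000, O 1.991
≈ 5:9:1:2 → C5H9ClO2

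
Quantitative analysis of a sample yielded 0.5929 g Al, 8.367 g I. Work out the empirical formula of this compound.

AlI3

Al: 0.5929 g ÷ 26.98 g/mol = 0.02198 mol
I: 8.367 g ÷ 126.90 g/mol = 0.06593 mol
Ratios (÷ 0.02198): Al 1.000, I 3.000
→ AlI3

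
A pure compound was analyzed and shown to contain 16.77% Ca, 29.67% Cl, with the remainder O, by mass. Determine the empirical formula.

Assume 100 g: 16.77 g Ca, 29.67 g Cl, 53.56 g O.
n(Ca) = 16.77/40.08 = 0.4184, n(Cl) = 29.67/35.45 = 0.837, n(O) = 53.56/16.00 = 3.348
Smallest is Ca at 0.4184 mol; normalising gives Ca 1.000, Cl 2.000, O 8.000
Ratio ≈ 1:2:8, so the empirical formula is CaCl2O8

CaCl2O8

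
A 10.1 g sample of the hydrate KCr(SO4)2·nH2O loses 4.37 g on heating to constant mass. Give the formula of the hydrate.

Mass of anhydrous KCr(SO4)2 = 10.1 − 4.37 = 5.73 g
mol H2O = 4.37 / 18.02 = 0.2425
Molar mass of KCr(SO4)2 = 283.24 g/mol → mol KCr(SO4)2 = 5.73 / 283.24 = 0.02023
n = 0.2425 / 0.02023 = 11.99 ≈ 12 → KCr(SO4)2·12H2O

KCr(SO4)2·12H2O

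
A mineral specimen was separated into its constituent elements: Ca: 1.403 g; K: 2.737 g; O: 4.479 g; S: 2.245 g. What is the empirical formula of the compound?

CaK2O8S2

n(Ca) = 1.403/40.08 = 0.035, n(K) = 2.737/39.10 = 0.07, n(O) = 4.479/16.00 = 0.2799, n(S) = 2.245/32.07 = 0.07
Divide by the smallest (0.035 mol Ca): Ca 1.000, K 2.000, O 7.997, S 2.000
Ratio ≈ 1:2:8:2, so the empirical formula is CaK2O8S2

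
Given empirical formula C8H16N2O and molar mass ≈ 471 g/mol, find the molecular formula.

C24H48N6O3

Empirical-formula mass = 156.23 g/mol
n = 471 / 156.23 = 3.01 ≈ 3
Molecular formula = (C8H16N2O)3 = C24H48N6O3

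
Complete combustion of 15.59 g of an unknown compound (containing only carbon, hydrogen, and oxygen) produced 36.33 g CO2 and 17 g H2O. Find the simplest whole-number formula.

C7H16O2

mol C = 36.33 / 44.01 = 0.8255; mass C = 0.8255 × 12.01 = 9.914 g
mol H = 2 × (17 / 18.02) = 1.887; mass H = 1.887 × 1.008 = 1.902 g
mass O = 15.59 − (11.82) = 3.774 g → mol O = 0.2359
Ratios (÷ 0.2359): C 3.500, H 7.999, O 1.000
Scaling by 2: C 7.00, H 16.00, O 2.00 → C7H16O2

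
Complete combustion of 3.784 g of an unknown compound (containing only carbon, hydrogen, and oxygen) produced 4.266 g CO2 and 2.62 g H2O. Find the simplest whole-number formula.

mol C = 4.266 / 44.01 = 0.09693; mass C = 0.09693 × 12.01 = 1.164 g
mol H = 2 × (2.62 / 18.02) = 0.2908; mass H = 0.2908 × 1.008 = 0.2931 g
mass O = 3.784 − (1.457) = 2.327 g → mol O = 0.1454
Divide by the smallest (0.09693 mol C): C 1.000, H 3.000, O 1.500
Multiply by 2: C 2.00, H 6.00, O 3.00 → C2H6O3

C2H6O3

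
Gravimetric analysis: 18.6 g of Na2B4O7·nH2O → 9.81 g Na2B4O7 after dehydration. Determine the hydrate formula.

Mass of water lost = 18.6 − 9.81 = 8.79 g → 8.79 / 18.02 = 0.4878 mol H2O
Molar mass of Na2B4O7 = 201.22 g/mol → mol Na2B4O7 = 9.81 / 201.22 = 0.04875
n = 0.4878 / 0.04875 = 10.01 ≈ 10 → Na2B4O7·10H2O

Na2B4O7·10H2O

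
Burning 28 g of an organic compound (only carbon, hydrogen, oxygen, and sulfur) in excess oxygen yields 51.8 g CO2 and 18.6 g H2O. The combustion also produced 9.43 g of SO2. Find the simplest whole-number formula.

mol C = 51.8 / 44.01 = 1.177; mass C = 1.177 × 12.01 = 14.14 g
mol H = 2 × (18.6 / 18.02) = 2.064; mass H = 2.064 × 1.008 = 2.081 g
mol S = 9.43 / 64.07 = 0.1472; mass S = 4.720 g
mass O = 28 − (20.94) = 7.063 g → mol O = 0.4414
Ratios (÷ 0.1472): C 7.997, H 14.026, O 2.999, S 1.000
≈ 8:14:3:1 → C8H14O3S

C8H14O3S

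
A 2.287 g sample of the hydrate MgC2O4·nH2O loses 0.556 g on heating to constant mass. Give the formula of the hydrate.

Mass of anhydrous MgC2O4 = 2.287 − 0.556 = 1.731 g
mol H2O = 0.556 / 18.02 = 0.03085
Molar mass of MgC2O4 = 112.33 g/mol → mol MgC2O4 = 1.731 / 112.33 = 0.01541
n = 0.03085 / 0.01541 = 2.00 ≈ 2 → MgC2O4·2H2O

MgC2O4·2H2O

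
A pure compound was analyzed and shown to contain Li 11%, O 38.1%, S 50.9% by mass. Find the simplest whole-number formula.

Assume 100 g: 11 g Li, 38.1 g O, 50.9 g S.
Li: 11 g ÷ 6.94 g/mol = 1.585 mol
O: 38.1 g ÷ 16.00 g/mol = 2.381 mol
S: 50.9 g ÷ 32.07 g/mol = 1.587 mol
Ratios (÷ 1.585): Li 1.000, O 1.502, S 1.001
Multiply by 2: Li 2.00, O 3.00, S 2.00 → Li2O3S2

Li2O3S2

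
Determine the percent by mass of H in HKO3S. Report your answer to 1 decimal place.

Molar mass = 1(1.008) + 1(39.10) + 3(16.00) + 1(32.07) = 120.178 g/mol
Mass of H per mole = 1 × 1.008 = 1.008 g
% H = 1.008 / 120.178 × 100 = 0.8%

0.8%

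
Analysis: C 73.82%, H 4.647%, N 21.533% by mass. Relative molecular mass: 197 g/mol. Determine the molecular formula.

C12H9N3

Assume 100 g: 73.82 g C, 4.647 g H, 21.533 g N.
n(C) = 73.82/12.01 = 6.147, n(H) = 4.647/1.008 = 4.61, n(N) = 21.533/14.01 = 1.537
Divide by the smallest (1.537 mol N): C 3.999, H 2.999, N 1.000
Ratio ≈ 4:3:1, so the empirical formula is C4H3N
Empirical-formula mass = 65.07 g/mol
n = 197 / 65.07 = 3.03 ≈ 3
Molecular formula = (C4H3N)×3 = C12H9N3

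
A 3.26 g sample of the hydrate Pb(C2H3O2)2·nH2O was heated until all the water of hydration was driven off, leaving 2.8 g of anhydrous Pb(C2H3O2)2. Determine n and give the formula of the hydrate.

Mass of water lost = 3.26 − 2.8 = 0.46 g → 0.46 / 18.02 = 0.02553 mol H2O
Molar mass of Pb(C2H3O2)2 = 325.29 g/mol → mol Pb(C2H3O2)2 = 2.8 / 325.29 = 0.008608
n = 0.02553 / 0.008608 = 2.97 ≈ 3 → Pb(C2H3O2)2·3H2O

Pb(C2H3O2)2·3H2O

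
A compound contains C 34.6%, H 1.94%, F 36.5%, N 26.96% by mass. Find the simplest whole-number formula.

Assume 100 g: 34.6 g C, 1.94 g H, 36.5 g F, 26.96 g N.
C: 34.6 g ÷ 12.01 g/mol = 2.881 mol
H: 1.94 g ÷ 1.008 g/mol = 1.925 mol
F: 36.5 g ÷ 19.00 g/mol = 1.921 mol
N: 26.96 g ÷ 14.01 g/mol = 1.924 mol
Divide by the smallest (1.921 mol F): C 1.500, H 1.002, F 1.000, N 1.002
Multiply by 2: C 3.00, H 2.00, F 2.00, N 2.00 → C3H2F2N2

C3H2F2N2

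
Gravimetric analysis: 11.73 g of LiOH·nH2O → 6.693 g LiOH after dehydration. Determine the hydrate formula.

LiOH·H2O

Mass of water lost = 11.73 − 6.693 = 5.037 g → 5.037 / 18.02 = 0.2795 mol H2O
Molar mass of LiOH = 23.95 g/mol → mol LiOH = 6.693 / 23.95 = 0.2795
n = 0.2795 / 0.2795 = 1.00 ≈ 1 → LiOH·H2O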